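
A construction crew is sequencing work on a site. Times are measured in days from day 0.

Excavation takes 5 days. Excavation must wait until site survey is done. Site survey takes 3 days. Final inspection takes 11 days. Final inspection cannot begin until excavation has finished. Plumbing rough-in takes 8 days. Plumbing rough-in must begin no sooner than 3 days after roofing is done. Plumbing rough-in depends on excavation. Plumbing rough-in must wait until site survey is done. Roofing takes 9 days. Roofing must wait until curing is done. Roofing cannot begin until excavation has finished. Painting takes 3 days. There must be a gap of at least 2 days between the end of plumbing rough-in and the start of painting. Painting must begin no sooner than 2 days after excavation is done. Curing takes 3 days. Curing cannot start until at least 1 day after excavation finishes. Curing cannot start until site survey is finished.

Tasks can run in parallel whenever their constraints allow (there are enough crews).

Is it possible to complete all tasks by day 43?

Site survey can start immediately at day 0; it finishes at day 3.
After site survey (finishes day 3), excavation can start at day 3 and finishes at day 8.
Final inspection waits on excavation (finishes day 8), so it starts at day 8 and finishes at 8 + 11 = day 19.
Curing has to wait for excavation (finishes day 8, plus 1-day gap → day 9); site survey (finishes day 3). The latest of these is day 9, so curing runs day 9 to 9 + 3 = day 12.
Roofing needs all of curing (finishes day 12); excavation (finishes day 8). That puts its earliest start at day 12; it finishes at 12 + 9 = day 21.
For plumbing rough-in: roofing (finishes day 21, plus 3-day gap → day 24); excavation (finishes day 8); site survey (finishes day 3). Taking the maximum gives a start of day 24, and it finishes at 24 + 8 = day 32.
Painting cannot start until plumbing rough-in (finishes day 32, plus 2-day gap → day 34); excavation (finishes day 8, plus 2-day gap → day 10). The controlling bound is day 34, so painting finishes at 34 + 3 = day 37.
Every task is finished by day 37, which is no later than the deadline of 43, so the schedule is feasible.

Yes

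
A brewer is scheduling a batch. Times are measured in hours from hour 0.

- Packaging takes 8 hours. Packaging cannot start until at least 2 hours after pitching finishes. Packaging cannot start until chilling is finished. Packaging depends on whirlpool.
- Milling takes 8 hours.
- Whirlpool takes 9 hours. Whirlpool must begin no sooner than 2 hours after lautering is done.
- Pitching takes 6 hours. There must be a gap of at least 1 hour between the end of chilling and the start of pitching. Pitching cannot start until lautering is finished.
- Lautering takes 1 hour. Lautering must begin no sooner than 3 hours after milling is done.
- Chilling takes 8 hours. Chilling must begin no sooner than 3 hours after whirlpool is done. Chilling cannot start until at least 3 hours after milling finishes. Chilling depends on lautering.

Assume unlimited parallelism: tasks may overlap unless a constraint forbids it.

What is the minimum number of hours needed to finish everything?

51

Nothing blocks milling, so it runs from hour 0 to hour 8.
After milling (finishes hour 8, plus 3-hour gap → hour 11), lautering can start at hour 11 and finishes at hour 12.
Whirlpool cannot begin until lautering (finishes hour 12, plus 2-hour gap → hour 14). It runs from hour 14 to 14 + 9 = hour 23.
For chilling: whirlpool (finishes hour 23, plus 3-hour gap → hour 26); milling (finishes hour 8, plus 3-hour gap → hour 11); lautering (finishes hour 12). Taking the maximum gives a start of hour 26, and it finishes at 26 + 8 = hour 34.
Pitching has to wait for chilling (finishes hour 34, plus 1-hour gap → hour 35); lautering (finishes hour 12). The latest of these is hour 35, so pitching runs hour 35 to 35 + 6 = hour 41.
Packaging has to wait for pitching (finishes hour 41, plus 2-hour gap → hour 43); chilling (finishes hour 34); whirlpool (finishes hour 23). The latest of these is hour 43, so packaging runs hour 43 to 43 + 8 = hour 51.
All tasks are finished once the last one completes. Finish times: Milling at 8, Lautering at 12, Whirlpool at 23, Chilling at 34, Pitching at 41, Packaging at 51. The latest is hour 51.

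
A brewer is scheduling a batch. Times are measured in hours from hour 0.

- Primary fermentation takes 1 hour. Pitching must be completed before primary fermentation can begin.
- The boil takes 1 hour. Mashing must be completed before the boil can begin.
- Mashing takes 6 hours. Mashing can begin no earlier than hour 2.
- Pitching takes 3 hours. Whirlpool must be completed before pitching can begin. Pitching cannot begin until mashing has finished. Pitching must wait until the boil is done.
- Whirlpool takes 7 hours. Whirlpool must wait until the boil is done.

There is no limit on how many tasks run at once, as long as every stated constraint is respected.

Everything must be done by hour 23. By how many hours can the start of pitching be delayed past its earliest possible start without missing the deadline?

3

Mashing waits on its own release at hour 2, so it starts at hour 2 and finishes at 2 + 6 = hour 8.
The boil cannot begin until mashing (finishes hour 8). It runs from hour 8 to 8 + 1 = hour 9.
Whirlpool waits on the boil (finishes hour 9), so it starts at hour 9 and finishes at 9 + 7 = hour 16.
Pitching has to wait for whirlpool (finishes hour 16); mashing (finishes hour 8); the boil (finishes hour 9). The latest of these is hour 16, so pitching runs hour 16 to 16 + 3 = hour 19.

Working backward from the deadline:
Nothing follows primary fermentation; the deadline of hour 23 is its only limit. It must start by 23 − 1 = hour 22.
Pitching must finish before primary fermentation (must start by hour 22). With a 3-hour duration, pitching must start by 22 − 3 = hour 19.
So pitching can start as early as hour 16 and as late as hour 19, giving 19 − 16 = 3 hours of slack.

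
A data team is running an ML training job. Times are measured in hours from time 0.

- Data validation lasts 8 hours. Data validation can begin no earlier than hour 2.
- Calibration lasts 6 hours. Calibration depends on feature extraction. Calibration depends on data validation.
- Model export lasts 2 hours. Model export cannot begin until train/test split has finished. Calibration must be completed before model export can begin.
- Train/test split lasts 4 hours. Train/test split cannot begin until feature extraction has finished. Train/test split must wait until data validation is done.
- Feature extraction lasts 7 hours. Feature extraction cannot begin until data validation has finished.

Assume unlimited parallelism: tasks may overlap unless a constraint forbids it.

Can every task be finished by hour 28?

Yes

After its own release at hour 2, data validation can start at hour 2 and finishes at hour 10.
After data validation (finishes hour 10), feature extraction can start at hour 10 and finishes at hour 17.
Calibration has to wait for feature extraction (finishes hour 17); data validation (finishes hour 10). The latest of these is hour 17, so calibration runs hour 17 to 17 + 6 = hour 23.
For train/test split: feature extraction (finishes hour 17); data validation (finishes hour 10). Taking the maximum gives a start of hour 17, and it finishes at 17 + 4 = hour 21.
Model export cannot start until train/test split (finishes hour 21); calibration (finishes hour 23). The controlling bound is hour 23, so model export finishes at 23 + 2 = hour 25.
Every task is finished by hour 25, which is no later than the deadline of 28, so the schedule is feasible.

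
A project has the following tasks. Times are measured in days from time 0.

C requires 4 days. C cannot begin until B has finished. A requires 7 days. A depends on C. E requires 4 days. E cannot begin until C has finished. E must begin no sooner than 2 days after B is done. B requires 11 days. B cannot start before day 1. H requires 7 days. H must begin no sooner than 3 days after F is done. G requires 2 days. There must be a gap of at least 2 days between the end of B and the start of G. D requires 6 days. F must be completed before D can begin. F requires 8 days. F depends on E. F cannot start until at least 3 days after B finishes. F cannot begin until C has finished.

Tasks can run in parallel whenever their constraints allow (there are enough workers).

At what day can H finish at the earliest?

38

After its own release at day 1, B can start at day 1 and finishes at day 12.
After B (finishes day 12), C can start at day 12 and finishes at day 16.
For E: C (finishes day 16); B (finishes day 12, plus 2-day gap → day 14). Taking the maximum gives a start of day 16, and it finishes at 16 + 4 = day 20.
F needs all of E (finishes day 20); B (finishes day 12, plus 3-day gap → day 15); C (finishes day 16). That puts its earliest start at day 20; it finishes at 20 + 8 = day 28.
H cannot begin until F (finishes day 28, plus 3-day gap → day 31). It runs from day 31 to 31 + 7 = day 38.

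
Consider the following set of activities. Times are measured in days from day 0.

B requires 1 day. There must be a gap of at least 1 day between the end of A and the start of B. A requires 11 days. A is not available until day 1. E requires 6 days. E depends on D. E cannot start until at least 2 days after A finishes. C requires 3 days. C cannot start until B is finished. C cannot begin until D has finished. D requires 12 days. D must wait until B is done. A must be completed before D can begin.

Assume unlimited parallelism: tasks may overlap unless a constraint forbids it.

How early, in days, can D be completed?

A cannot begin until its own release at day 1. It runs from day 1 to 1 + 11 = day 12.
B cannot begin until A (finishes day 12, plus 1-day gap → day 13). It runs from day 13 to 13 + 1 = day 14.
For D: B (finishes day 14); A (finishes day 12). Taking the maximum gives a start of day 14, and it finishes at 14 + 12 = day 26.

26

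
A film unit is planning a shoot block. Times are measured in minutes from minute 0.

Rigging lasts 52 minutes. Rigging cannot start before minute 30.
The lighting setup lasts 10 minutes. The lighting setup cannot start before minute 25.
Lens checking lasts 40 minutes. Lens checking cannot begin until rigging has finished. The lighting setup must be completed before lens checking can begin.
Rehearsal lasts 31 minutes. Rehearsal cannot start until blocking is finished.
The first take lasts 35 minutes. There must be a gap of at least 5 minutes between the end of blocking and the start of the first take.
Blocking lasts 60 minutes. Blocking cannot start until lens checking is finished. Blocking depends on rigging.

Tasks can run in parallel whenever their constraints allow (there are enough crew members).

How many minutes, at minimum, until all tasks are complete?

The lighting setup waits on its own release at minute 25, so it starts at minute 25 and finishes at 25 + 10 = minute 35.
Rigging cannot begin until its own release at minute 30. It runs from minute 30 to 30 + 52 = minute 82.
Lens checking needs all of rigging (finishes minute 82); the lighting setup (finishes minute 35). That puts its earliest start at minute 82; it finishes at 82 + 40 = minute 122.
Blocking has to wait for lens checking (finishes minute 122); rigging (finishes minute 82). The latest of these is minute 122, so blocking runs minute 122 to 122 + 60 = minute 182.
The first take cannot begin until blocking (finishes minute 182, plus 5-minute gap → minute 187). It runs from minute 187 to 187 + 35 = minute 222.
After blocking (finishes minute 182), rehearsal can start at minute 182 and finishes at minute 213.
All tasks are finished once the last one completes. Finish times: Rigging at 82, The lighting setup at 35, Lens checking at 122, Blocking at 182, Rehearsal at 213, The first take at 222. The latest is minute 222.

222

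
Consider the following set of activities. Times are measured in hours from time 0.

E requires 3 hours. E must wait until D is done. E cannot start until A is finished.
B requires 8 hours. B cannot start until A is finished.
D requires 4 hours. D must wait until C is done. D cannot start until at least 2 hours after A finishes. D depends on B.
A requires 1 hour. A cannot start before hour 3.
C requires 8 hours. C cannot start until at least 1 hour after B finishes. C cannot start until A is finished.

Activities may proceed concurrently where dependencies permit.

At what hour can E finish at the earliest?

A waits on its own release at hour 3, so it starts at hour 3 and finishes at 3 + 1 = hour 4.
After A (finishes hour 4), B can start at hour 4 and finishes at hour 12.
For C: B (finishes hour 12, plus 1-hour gap → hour 13); A (finishes hour 4). Taking the maximum gives a start of hour 13, and it finishes at 13 + 8 = hour 21.
For D: C (finishes hour 21); A (finishes hour 4, plus 2-hour gap → hour 6); B (finishes hour 12). Taking the maximum gives a start of hour 21, and it finishes at 21 + 4 = hour 25.
E cannot start until D (finishes hour 25); A (finishes hour 4). The controlling bound is hour 25, so E finishes at 25 + 3 = hour 28.

28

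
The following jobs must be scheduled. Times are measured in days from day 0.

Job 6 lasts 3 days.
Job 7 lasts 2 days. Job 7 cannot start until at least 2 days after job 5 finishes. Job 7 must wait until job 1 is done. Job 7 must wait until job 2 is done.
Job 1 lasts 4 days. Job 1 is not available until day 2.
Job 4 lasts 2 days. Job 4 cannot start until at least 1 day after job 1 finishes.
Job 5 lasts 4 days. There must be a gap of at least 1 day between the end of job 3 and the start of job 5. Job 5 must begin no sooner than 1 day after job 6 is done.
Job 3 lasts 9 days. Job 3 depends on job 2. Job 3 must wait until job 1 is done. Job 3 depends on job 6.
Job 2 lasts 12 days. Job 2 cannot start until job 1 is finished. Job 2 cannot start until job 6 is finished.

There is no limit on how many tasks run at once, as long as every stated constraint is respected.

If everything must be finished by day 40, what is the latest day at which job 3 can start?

22

To finish by day 40, job 7 (duration 2) must start no later than day 38.
Job 5 feeds into job 7 (must start by day 38, minus 2-day gap → day 36); so job 5 must finish by day 36 and therefore start by day 32.
Since job 5 (must start by day 32, minus 1-day gap → day 31) depends on it, job 3 must finish by day 31. Backing off its 9-day duration gives a latest start of day 22.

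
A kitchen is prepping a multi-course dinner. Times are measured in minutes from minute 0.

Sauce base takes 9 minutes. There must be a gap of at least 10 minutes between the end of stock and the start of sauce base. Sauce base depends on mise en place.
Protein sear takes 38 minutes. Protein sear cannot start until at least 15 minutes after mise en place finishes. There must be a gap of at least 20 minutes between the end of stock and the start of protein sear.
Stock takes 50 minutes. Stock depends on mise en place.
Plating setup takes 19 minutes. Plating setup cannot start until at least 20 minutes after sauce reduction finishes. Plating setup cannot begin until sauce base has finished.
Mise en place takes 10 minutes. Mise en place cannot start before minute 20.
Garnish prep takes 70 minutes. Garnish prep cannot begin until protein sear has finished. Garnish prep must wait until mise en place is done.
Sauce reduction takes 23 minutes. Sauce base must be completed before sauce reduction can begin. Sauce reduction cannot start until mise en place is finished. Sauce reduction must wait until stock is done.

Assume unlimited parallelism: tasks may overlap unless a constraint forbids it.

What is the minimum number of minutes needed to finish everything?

After its own release at minute 20, mise en place can start at minute 20 and finishes at minute 30.
Stock cannot begin until mise en place (finishes minute 30). It runs from minute 30 to 30 + 50 = minute 80.
For protein sear: mise en place (finishes minute 30, plus 15-minute gap → minute 45); stock (finishes minute 80, plus 20-minute gap → minute 100). Taking the maximum gives a start of minute 100, and it finishes at 100 + 38 = minute 138.
For garnish prep: protein sear (finishes minute 138); mise en place (finishes minute 30). Taking the maximum gives a start of minute 138, and it finishes at 138 + 70 = minute 208.
Sauce base cannot start until stock (finishes minute 80, plus 10-minute gap → minute 90); mise en place (finishes minute 30). The controlling bound is minute 90, so sauce base finishes at 90 + 9 = minute 99.
Sauce reduction needs all of sauce base (finishes minute 99); mise en place (finishes minute 30); stock (finishes minute 80). That puts its earliest start at minute 99; it finishes at 99 + 23 = minute 122.
Plating setup needs all of sauce reduction (finishes minute 122, plus 20-minute gap → minute 142); sauce base (finishes minute 99). That puts its earliest start at minute 142; it finishes at 142 + 19 = minute 161.
All tasks are finished once the last one completes. Finish times: Mise en place at 30, Stock at 80, Sauce base at 99, Protein sear at 138, Sauce reduction at 122, Plating setup at 161, Garnish prep at 208. The latest is minute 208.

208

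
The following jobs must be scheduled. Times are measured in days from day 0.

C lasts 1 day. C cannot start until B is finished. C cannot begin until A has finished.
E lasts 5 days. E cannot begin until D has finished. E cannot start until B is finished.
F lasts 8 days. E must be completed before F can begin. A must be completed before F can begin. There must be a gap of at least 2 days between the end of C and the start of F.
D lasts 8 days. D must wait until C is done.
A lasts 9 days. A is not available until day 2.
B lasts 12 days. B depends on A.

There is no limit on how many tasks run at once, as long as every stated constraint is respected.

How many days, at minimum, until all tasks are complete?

45

A waits on its own release at day 2, so it starts at day 2 and finishes at 2 + 9 = day 11.
B cannot begin until A (finishes day 11). It runs from day 11 to 11 + 12 = day 23.
C has to wait for B (finishes day 23); A (finishes day 11). The latest of these is day 23, so C runs day 23 to 23 + 1 = day 24.
After C (finishes day 24), D can start at day 24 and finishes at day 32.
E has to wait for D (finishes day 32); B (finishes day 23). The latest of these is day 32, so E runs day 32 to 32 + 5 = day 37.
F has to wait for E (finishes day 37); A (finishes day 11); C (finishes day 24, plus 2-day gap → day 26). The latest of these is day 37, so F runs day 37 to 37 + 8 = day 45.
All tasks are finished once the last one completes. Finish times: A at 11, B at 23, C at 24, D at 32, E at 37, F at 45. The latest is day 45.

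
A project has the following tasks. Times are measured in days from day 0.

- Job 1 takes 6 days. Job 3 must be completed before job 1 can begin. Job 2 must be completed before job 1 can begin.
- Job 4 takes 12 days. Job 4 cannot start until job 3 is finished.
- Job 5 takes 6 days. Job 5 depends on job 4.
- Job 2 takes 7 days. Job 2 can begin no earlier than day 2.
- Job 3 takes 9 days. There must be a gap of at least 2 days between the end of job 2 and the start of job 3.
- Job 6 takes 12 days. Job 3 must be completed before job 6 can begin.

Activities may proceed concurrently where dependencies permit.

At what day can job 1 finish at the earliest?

After its own release at day 2, job 2 can start at day 2 and finishes at day 9.
Job 3 cannot begin until job 2 (finishes day 9, plus 2-day gap → day 11). It runs from day 11 to 11 + 9 = day 20.
For job 1: job 3 (finishes day 20); job 2 (finishes day 9). Taking the maximum gives a start of day 20, and it finishes at 20 + 6 = day 26.

26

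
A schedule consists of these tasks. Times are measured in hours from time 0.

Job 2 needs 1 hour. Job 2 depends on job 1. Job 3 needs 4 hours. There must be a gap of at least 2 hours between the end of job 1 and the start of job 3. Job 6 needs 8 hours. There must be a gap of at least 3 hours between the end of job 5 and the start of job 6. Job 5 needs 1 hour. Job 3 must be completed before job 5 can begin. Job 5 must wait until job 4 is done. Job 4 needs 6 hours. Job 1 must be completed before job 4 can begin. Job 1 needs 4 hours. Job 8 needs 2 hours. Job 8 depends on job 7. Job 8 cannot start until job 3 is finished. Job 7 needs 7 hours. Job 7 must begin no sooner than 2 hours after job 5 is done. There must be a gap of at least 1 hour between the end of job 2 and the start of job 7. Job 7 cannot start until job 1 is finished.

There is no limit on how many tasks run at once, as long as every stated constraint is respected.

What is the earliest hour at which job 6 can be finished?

22

Job 1 has no prerequisites, so it starts at hour 0 and finishes at hour 4.
Job 4 waits on job 1 (finishes hour 4), so it starts at hour 4 and finishes at 4 + 6 = hour 10.
Job 3 cannot begin until job 1 (finishes hour 4, plus 2-hour gap → hour 6). It runs from hour 6 to 6 + 4 = hour 10.
Job 5 cannot start until job 3 (finishes hour 10); job 4 (finishes hour 10). The controlling bound is hour 10, so job 5 finishes at 10 + 1 = hour 11.
After job 5 (finishes hour 11, plus 3-hour gap → hour 14), job 6 can start at hour 14 and finishes at hour 22.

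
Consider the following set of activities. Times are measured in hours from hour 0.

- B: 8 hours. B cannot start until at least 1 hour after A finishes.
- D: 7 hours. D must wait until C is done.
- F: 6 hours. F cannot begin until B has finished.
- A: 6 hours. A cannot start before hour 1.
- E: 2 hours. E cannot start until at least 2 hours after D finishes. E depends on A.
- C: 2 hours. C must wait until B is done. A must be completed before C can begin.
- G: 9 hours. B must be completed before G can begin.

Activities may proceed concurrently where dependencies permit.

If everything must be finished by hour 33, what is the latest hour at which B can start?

12

E has no dependents, so it just needs to finish by hour 33. Starting by 33 − 2 = hour 31 achieves that.
Since E (must start by hour 31, minus 2-hour gap → hour 29) depends on it, D must finish by hour 29. Backing off its 7-hour duration gives a latest start of hour 22.
C feeds into D (must start by hour 22); so C must finish by hour 22 and therefore start by hour 20.
Nothing follows F; the deadline of hour 33 is its only limit. It must start by 33 − 6 = hour 27.
G must finish by hour 33; it takes 9 hours, so it must start by 33 − 9 = hour 24.
B feeds C (must start by hour 20); F (must start by hour 27); G (must start by hour 24). Taking the minimum, B must finish by hour 20 and start by 20 − 8 = hour 12.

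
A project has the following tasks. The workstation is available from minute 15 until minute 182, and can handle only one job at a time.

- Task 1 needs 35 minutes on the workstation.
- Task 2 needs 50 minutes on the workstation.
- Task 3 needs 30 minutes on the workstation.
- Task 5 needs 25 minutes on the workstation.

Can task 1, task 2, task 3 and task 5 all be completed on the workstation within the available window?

The workstation window is 182 − 15 = 167 minutes.
Running back to back, the jobs need 35 + 50 + 30 + 25 = 140 minutes on the workstation.
Since 140 ≤ 167, they fit within the window.

Yes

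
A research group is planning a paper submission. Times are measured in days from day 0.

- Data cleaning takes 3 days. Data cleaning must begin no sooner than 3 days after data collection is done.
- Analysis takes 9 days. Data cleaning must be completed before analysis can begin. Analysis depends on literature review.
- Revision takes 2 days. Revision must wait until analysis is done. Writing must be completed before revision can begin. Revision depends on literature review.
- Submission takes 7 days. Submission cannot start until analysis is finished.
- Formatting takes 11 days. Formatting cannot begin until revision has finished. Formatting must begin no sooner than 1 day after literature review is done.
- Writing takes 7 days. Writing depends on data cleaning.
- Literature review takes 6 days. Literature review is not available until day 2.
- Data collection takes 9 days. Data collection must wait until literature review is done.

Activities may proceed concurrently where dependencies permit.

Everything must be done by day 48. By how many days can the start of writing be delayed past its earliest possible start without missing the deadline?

5

Literature review cannot begin until its own release at day 2. It runs from day 2 to 2 + 6 = day 8.
Data collection cannot begin until literature review (finishes day 8). It runs from day 8 to 8 + 9 = day 17.
Data cleaning cannot begin until data collection (finishes day 17, plus 3-day gap → day 20). It runs from day 20 to 20 + 3 = day 23.
Writing cannot begin until data cleaning (finishes day 23). It runs from day 23 to 23 + 7 = day 30.

Working backward from the deadline:
Formatting has no dependents, so it just needs to finish by day 48. Starting by 48 − 11 = day 37 achieves that.
Revision feeds into formatting (must start by day 37); so revision must finish by day 37 and therefore start by day 35.
Writing feeds into revision (must start by day 35); so writing must finish by day 35 and therefore start by day 28.
So writing can start as early as day 23 and as late as day 28, giving 28 − 23 = 5 days of slack.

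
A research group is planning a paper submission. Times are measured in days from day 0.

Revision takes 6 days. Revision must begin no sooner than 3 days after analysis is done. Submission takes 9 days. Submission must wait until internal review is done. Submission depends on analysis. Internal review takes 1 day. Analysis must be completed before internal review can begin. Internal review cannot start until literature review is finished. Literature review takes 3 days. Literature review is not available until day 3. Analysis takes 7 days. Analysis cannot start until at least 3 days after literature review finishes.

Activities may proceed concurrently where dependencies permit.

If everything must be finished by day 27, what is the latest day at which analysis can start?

Nothing follows submission; the deadline of day 27 is its only limit. It must start by 27 − 9 = day 18.
Internal review feeds into submission (must start by day 18); so internal review must finish by day 18 and therefore start by day 17.
Revision has no dependents, so it just needs to finish by day 27. Starting by 27 − 6 = day 21 achieves that.
Analysis has several dependents: internal review (must start by day 17); revision (must start by day 21, minus 3-day gap → day 18); submission (must start by day 18). The earliest of those limits is day 17, so analysis must start by 17 − 7 = day 10.

10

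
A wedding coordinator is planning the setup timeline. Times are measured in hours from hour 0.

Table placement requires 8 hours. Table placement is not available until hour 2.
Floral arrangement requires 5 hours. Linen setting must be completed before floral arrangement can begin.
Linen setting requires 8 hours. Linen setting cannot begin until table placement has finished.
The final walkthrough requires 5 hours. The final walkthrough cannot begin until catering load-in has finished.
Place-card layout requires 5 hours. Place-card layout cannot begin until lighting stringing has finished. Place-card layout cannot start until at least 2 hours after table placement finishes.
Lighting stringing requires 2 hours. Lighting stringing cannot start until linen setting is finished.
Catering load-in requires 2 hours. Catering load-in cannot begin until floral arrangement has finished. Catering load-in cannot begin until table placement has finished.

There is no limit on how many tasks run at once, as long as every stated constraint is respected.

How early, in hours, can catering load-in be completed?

After its own release at hour 2, table placement can start at hour 2 and finishes at hour 10.
Linen setting cannot begin until table placement (finishes hour 10). It runs from hour 10 to 10 + 8 = hour 18.
Floral arrangement waits on linen setting (finishes hour 18), so it starts at hour 18 and finishes at 18 + 5 = hour 23.
Catering load-in cannot start until floral arrangement (finishes hour 23); table placement (finishes hour 10). The controlling bound is hour 23, so catering load-in finishes at 23 + 2 = hour 25.

25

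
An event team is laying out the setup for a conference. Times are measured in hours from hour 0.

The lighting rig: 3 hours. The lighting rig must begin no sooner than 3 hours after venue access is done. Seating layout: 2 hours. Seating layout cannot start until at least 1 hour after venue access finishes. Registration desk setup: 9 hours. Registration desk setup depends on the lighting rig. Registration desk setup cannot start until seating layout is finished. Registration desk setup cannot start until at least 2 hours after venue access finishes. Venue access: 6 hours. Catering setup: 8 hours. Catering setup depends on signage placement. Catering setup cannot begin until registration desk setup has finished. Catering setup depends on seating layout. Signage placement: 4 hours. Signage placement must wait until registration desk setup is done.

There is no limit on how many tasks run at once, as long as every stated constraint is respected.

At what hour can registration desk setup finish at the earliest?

Venue access has no prerequisites, so it starts at hour 0 and finishes at hour 6.
Seating layout waits on venue access (finishes hour 6, plus 1-hour gap → hour 7), so it starts at hour 7 and finishes at 7 + 2 = hour 9.
After venue access (finishes hour 6, plus 3-hour gap → hour 9), the lighting rig can start at hour 9 and finishes at hour 12.
For registration desk setup: the lighting rig (finishes hour 12); seating layout (finishes hour 9); venue access (finishes hour 6, plus 2-hour gap → hour 8). Taking the maximum gives a start of hour 12, and it finishes at 12 + 9 = hour 21.

21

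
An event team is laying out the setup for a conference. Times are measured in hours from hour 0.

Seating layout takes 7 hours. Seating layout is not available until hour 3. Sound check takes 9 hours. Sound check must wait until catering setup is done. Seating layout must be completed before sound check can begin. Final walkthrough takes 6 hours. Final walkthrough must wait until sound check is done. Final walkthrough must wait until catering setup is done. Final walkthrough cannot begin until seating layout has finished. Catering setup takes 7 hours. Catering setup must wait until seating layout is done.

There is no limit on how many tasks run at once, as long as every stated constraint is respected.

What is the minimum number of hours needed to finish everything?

Seating layout cannot begin until its own release at hour 3. It runs from hour 3 to 3 + 7 = hour 10.
After seating layout (finishes hour 10), catering setup can start at hour 10 and finishes at hour 17.
Sound check has to wait for catering setup (finishes hour 17); seating layout (finishes hour 10). The latest of these is hour 17, so sound check runs hour 17 to 17 + 9 = hour 26.
Final walkthrough cannot start until sound check (finishes hour 26); catering setup (finishes hour 17); seating layout (finishes hour 10). The controlling bound is hour 26, so final walkthrough finishes at 26 + 6 = hour 32.
All tasks are finished once the last one completes. Finish times: Seating layout at 10, Catering setup at 17, Sound check at 26, Final walkthrough at 32. The latest is hour 32.

32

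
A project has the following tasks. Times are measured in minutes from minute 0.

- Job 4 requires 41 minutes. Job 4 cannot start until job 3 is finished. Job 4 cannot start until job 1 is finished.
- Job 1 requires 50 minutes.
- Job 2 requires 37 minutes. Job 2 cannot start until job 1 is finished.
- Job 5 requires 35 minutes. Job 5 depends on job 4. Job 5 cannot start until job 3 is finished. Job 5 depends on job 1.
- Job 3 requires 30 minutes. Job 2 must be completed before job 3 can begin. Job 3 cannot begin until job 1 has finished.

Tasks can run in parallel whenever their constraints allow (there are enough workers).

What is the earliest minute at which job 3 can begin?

Nothing blocks job 1, so it runs from minute 0 to minute 50.
After job 1 (finishes minute 50), job 2 can start at minute 50 and finishes at minute 87.
Job 3 waits on job 2 (finishes minute 87); job 1 (finishes minute 50). The latest of these is minute 87, which is the earliest job 3 can start.

87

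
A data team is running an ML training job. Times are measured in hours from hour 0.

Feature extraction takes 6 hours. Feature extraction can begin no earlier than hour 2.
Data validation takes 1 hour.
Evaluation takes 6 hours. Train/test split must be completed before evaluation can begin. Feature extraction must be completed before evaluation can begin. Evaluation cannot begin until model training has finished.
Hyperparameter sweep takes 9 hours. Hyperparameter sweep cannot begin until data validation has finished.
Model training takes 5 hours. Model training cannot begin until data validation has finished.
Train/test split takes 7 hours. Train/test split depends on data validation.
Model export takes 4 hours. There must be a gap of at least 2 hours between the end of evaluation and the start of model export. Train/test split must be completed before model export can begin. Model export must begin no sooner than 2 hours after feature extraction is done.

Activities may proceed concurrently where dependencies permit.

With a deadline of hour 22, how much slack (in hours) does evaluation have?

2

After its own release at hour 2, feature extraction can start at hour 2 and finishes at hour 8.
Nothing blocks data validation, so it runs from hour 0 to hour 1.
Model training waits on data validation (finishes hour 1), so it starts at hour 1 and finishes at 1 + 5 = hour 6.
After data validation (finishes hour 1), train/test split can start at hour 1 and finishes at hour 8.
Evaluation cannot start until train/test split (finishes hour 8); feature extraction (finishes hour 8); model training (finishes hour 6). The controlling bound is hour 8, so evaluation finishes at 8 + 6 = hour 14.

Working backward from the deadline:
Model export must finish by hour 22; it takes 4 hours, so it must start by 22 − 4 = hour 18.
Evaluation has to be done before model export (must start by hour 18, minus 2-hour gap → hour 16). That means finishing by hour 16, i.e. starting by 16 − 6 = hour 10.
So evaluation can start as early as hour 8 and as late as hour 10, giving 10 − 8 = 2 hours of slack.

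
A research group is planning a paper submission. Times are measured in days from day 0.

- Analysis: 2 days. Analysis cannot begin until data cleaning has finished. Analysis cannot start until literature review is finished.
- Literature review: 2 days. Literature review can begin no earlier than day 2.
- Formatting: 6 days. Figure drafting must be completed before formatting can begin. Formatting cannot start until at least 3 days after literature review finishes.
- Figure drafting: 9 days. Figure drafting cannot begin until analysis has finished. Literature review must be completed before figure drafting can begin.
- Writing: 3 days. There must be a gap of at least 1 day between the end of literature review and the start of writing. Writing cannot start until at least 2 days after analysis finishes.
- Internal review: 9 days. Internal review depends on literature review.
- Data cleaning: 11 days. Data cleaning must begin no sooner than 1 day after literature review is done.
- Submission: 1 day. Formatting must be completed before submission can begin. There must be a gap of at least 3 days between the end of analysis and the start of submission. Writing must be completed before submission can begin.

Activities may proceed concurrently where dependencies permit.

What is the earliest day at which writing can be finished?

After its own release at day 2, literature review can start at day 2 and finishes at day 4.
After literature review (finishes day 4, plus 1-day gap → day 5), data cleaning can start at day 5 and finishes at day 16.
Analysis needs all of data cleaning (finishes day 16); literature review (finishes day 4). That puts its earliest start at day 16; it finishes at 16 + 2 = day 18.
Writing has to wait for literature review (finishes day 4, plus 1-day gap → day 5); analysis (finishes day 18, plus 2-day gap → day 20). The latest of these is day 20, so writing runs day 20 to 20 + 3 = day 23.

23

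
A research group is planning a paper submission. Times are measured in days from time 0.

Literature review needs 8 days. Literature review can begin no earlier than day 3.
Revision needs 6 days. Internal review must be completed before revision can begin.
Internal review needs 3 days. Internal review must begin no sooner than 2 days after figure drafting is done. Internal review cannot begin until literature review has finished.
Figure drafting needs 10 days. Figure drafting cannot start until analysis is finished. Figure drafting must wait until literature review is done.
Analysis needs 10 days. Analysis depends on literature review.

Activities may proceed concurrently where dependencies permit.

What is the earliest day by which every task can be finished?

42

Literature review cannot begin until its own release at day 3. It runs from day 3 to 3 + 8 = day 11.
Analysis cannot begin until literature review (finishes day 11). It runs from day 11 to 11 + 10 = day 21.
Figure drafting needs all of analysis (finishes day 21); literature review (finishes day 11). That puts its earliest start at day 21; it finishes at 21 + 10 = day 31.
Internal review cannot start until figure drafting (finishes day 31, plus 2-day gap → day 33); literature review (finishes day 11). The controlling bound is day 33, so internal review finishes at 33 + 3 = day 36.
Revision cannot begin until internal review (finishes day 36). It runs from day 36 to 36 + 6 = day 42.
All tasks are finished once the last one completes. Finish times: Literature review at 11, Analysis at 21, Figure drafting at 31, Internal review at 36, Revision at 42. The latest is day 42.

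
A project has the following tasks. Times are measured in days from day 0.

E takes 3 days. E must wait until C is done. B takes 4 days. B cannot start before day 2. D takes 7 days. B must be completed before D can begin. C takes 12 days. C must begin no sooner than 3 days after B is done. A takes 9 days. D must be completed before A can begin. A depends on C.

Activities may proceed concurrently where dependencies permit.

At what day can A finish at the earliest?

30

B cannot begin until its own release at day 2. It runs from day 2 to 2 + 4 = day 6.
D cannot begin until B (finishes day 6). It runs from day 6 to 6 + 7 = day 13.
C waits on B (finishes day 6, plus 3-day gap → day 9), so it starts at day 9 and finishes at 9 + 12 = day 21.
A has to wait for D (finishes day 13); C (finishes day 21). The latest of these is day 21, so A runs day 21 to 21 + 9 = day 30.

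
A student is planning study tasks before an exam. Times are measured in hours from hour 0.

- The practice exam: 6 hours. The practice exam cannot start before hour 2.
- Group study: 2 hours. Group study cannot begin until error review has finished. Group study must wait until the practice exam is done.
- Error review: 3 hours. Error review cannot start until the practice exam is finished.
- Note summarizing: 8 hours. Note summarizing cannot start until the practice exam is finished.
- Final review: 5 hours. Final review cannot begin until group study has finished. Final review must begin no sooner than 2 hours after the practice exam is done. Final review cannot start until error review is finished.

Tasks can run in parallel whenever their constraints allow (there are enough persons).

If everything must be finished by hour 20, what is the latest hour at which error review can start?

Final review has no dependents, so it just needs to finish by hour 20. Starting by 20 − 5 = hour 15 achieves that.
Since final review (must start by hour 15) depends on it, group study must finish by hour 15. Backing off its 2-hour duration gives a latest start of hour 13.
Error review must finish in time for group study (must start by hour 13); final review (must start by hour 15). The tightest is hour 13, so error review must start by 13 − 3 = hour 10.

10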